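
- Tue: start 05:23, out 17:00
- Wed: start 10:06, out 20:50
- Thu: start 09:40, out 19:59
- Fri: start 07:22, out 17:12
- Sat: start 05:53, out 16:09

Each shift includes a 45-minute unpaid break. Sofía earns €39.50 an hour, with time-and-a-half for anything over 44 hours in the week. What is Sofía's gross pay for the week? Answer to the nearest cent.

€2035.24

Tue: 05:23–17:00 = 11 h 37 min; less 45 min break → 10 h 52 min
Wed: 10:06–20:50 = 10 h 44 min; less 45 min break → 9 h 59 min
Thu: 09:40–19:59 = 10 h 19 min; less 45 min break → 9 h 34 min
Fri: 07:22–17:12 = 9 h 50 min; less 45 min break → 9 h 5 min
Sat: 05:53–16:09 = 10 h 16 min; less 45 min break → 9 h 31 min
Total worked: 49 h 1 min = 2941 min.
Regular 44 h 0 min = 2640 min at €39.50/h; overtime 5 h 1 min = 301 min at €59.25/h.
Pay = (2640 × €39.50 + 301 × €59.25) ÷ 60 = €2035.24.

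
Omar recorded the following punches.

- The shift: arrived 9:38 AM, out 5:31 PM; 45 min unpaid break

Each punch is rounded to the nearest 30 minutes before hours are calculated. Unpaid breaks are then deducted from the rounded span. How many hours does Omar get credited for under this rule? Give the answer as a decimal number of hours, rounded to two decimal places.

The shift: in 9:38 AM→9:30 AM, out 5:31 PM→5:30 PM; 8 h 0 min − 45 min = 7 h 15 min

7.25 hours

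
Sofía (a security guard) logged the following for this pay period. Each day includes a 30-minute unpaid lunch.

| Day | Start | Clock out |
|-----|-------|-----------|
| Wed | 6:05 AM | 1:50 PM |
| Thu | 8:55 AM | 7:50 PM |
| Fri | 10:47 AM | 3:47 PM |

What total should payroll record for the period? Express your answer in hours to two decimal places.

22.17 hours

Wed: 6:05 AM–1:50 PM = 7 h 45 min; less 30 min break → 7 h 15 min
Thu: 8:55 AM–7:50 PM = 10 h 55 min; less 30 min break → 10 h 25 min
Fri: 10:47 AM–3:47 PM = 5 h 0 min; less 30 min break → 4 h 30 min
Total: 7 h 15 min + 10 h 25 min + 4 h 30 min = 22 h 10 min.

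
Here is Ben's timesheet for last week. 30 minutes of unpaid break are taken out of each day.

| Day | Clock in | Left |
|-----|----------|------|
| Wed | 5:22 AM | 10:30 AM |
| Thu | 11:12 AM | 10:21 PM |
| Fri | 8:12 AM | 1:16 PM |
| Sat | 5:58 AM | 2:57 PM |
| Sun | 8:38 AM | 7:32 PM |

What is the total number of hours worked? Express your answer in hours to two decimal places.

38.73 hours

Wed: 5:22 AM–10:30 AM = 5 h 8 min; less 30 min break → 4 h 38 min
Thu: 11:12 AM–10:21 PM = 11 h 9 min; less 30 min break → 10 h 39 min
Fri: 8:12 AM–1:16 PM = 5 h 4 min; less 30 min break → 4 h 34 min
Sat: 5:58 AM–2:57 PM = 8 h 59 min; less 30 min break → 8 h 29 min
Sun: 8:38 AM–7:32 PM = 10 h 54 min; less 30 min break → 10 h 24 min
Total: 4 h 38 min + 10 h 39 min + 4 h 34 min + 8 h 29 min + 10 h 24 min = 38 h 44 min.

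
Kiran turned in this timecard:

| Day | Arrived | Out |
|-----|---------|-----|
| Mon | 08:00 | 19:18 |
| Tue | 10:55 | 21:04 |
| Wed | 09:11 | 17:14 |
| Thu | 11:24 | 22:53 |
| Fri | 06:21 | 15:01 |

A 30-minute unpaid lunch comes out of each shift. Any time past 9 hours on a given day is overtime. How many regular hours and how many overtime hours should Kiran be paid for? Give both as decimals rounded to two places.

Regular 42.72 hours, overtime 4.43 hours

Mon: 08:00–19:18 = 11 h 18 min; less 30 min break → 10 h 48 min
Tue: 10:55–21:04 = 10 h 9 min; less 30 min break → 9 h 39 min
Wed: 09:11–17:14 = 8 h 3 min; less 30 min break → 7 h 33 min
Thu: 11:24–22:53 = 11 h 29 min; less 30 min break → 10 h 59 min
Fri: 06:21–15:01 = 8 h 40 min; less 30 min break → 8 h 10 min
Mon reg 9 h 0 min / OT 1 h 48 min; Tue reg 9 h 0 min / OT 0 h 39 min; Wed reg 7 h 33 min / OT 0 h 0 min; Thu reg 9 h 0 min / OT 1 h 59 min; Fri reg 8 h 10 min / OT 0 h 0 min.
Totals: regular 42 h 43 min, overtime 4 h 26 min.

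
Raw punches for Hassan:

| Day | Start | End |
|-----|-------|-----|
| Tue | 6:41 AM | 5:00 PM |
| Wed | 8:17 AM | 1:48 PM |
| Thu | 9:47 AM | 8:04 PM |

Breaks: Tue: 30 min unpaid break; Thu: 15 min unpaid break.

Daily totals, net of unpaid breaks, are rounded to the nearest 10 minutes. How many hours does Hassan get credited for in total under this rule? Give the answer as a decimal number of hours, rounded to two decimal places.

Tue: 6:41 AM–5:00 PM = 10 h 19 min − 30 min = 9 h 49 min → rounds to 9 h 50 min
Wed: 8:17 AM–1:48 PM = 5 h 31 min → rounds to 5 h 30 min
Thu: 9:47 AM–8:04 PM = 10 h 17 min − 15 min = 10 h 2 min → rounds to 10 h 0 min
Total credited: 25 h 20 min.

25.33 hours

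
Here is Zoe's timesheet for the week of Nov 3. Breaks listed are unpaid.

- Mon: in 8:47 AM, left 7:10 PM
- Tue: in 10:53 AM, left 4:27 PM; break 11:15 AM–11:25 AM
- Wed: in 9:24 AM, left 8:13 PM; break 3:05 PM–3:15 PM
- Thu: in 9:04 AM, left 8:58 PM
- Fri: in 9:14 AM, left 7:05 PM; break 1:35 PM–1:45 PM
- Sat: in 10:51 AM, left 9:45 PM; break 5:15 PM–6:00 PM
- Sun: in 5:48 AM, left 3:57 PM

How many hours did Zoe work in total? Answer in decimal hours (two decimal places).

68.32 hours

Mon: 8:47 AM–7:10 PM = 10 h 23 min
Tue: 10:53 AM–4:27 PM = 5 h 34 min; less 10 min break → 5 h 24 min
Wed: 9:24 AM–8:13 PM = 10 h 49 min; less 10 min break → 10 h 39 min
Thu: 9:04 AM–8:58 PM = 11 h 54 min
Fri: 9:14 AM–7:05 PM = 9 h 51 min; less 10 min break → 9 h 41 min
Sat: 10:51 AM–9:45 PM = 10 h 54 min; less 45 min break → 10 h 9 min
Sun: 5:48 AM–3:57 PM = 10 h 9 min
Total: 10 h 23 min + 5 h 24 min + 10 h 39 min + 11 h 54 min + 9 h 41 min + 10 h 9 min + 10 h 9 min = 68 h 19 min.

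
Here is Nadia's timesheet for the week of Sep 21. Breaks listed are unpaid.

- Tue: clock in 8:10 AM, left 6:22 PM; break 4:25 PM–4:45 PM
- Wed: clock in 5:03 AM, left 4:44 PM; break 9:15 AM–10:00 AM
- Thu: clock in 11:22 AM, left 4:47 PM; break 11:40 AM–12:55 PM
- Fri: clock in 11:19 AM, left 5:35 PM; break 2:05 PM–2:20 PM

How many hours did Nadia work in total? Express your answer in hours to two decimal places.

Tue: 8:10 AM–6:22 PM = 10 h 12 min; less 20 min break → 9 h 52 min
Wed: 5:03 AM–4:44 PM = 11 h 41 min; less 45 min break → 10 h 56 min
Thu: 11:22 AM–4:47 PM = 5 h 25 min; less 75 min break → 4 h 10 min
Fri: 11:19 AM–5:35 PM = 6 h 16 min; less 15 min break → 6 h 1 min
Total: 9 h 52 min + 10 h 56 min + 4 h 10 min + 6 h 1 min = 30 h 59 min.

30.98 hours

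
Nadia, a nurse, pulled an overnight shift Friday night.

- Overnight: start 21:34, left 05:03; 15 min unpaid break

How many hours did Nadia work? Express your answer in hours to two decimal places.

Overnight: 21:34 → midnight = 2 h 26 min; midnight → 05:03 = 5 h 3 min; span 7 h 29 min; less 15 min break → 7 h 14 min

7.23 hours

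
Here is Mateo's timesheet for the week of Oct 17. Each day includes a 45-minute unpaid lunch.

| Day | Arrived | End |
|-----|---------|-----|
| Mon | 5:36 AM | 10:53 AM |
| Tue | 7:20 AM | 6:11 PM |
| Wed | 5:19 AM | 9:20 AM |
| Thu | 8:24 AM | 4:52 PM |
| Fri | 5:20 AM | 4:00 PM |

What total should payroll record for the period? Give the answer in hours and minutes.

Mon: 5:36 AM–10:53 AM = 5 h 17 min; less 45 min break → 4 h 32 min
Tue: 7:20 AM–6:11 PM = 10 h 51 min; less 45 min break → 10 h 6 min
Wed: 5:19 AM–9:20 AM = 4 h 1 min; less 45 min break → 3 h 16 min
Thu: 8:24 AM–4:52 PM = 8 h 28 min; less 45 min break → 7 h 43 min
Fri: 5:20 AM–4:00 PM = 10 h 40 min; less 45 min break → 9 h 55 min
Total: 4 h 32 min + 10 h 6 min + 3 h 16 min + 7 h 43 min + 9 h 55 min = 35 h 32 min.

35 h 32 min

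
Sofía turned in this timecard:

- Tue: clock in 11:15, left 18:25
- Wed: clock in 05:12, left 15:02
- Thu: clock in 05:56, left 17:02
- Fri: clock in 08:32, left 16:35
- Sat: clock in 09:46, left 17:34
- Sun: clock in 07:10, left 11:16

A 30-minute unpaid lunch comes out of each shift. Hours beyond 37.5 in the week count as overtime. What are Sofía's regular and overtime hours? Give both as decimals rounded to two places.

Tue: 11:15–18:25 = 7 h 10 min; less 30 min break → 6 h 40 min
Wed: 05:12–15:02 = 9 h 50 min; less 30 min break → 9 h 20 min
Thu: 05:56–17:02 = 11 h 6 min; less 30 min break → 10 h 36 min
Fri: 08:32–16:35 = 8 h 3 min; less 30 min break → 7 h 33 min
Sat: 09:46–17:34 = 7 h 48 min; less 30 min break → 7 h 18 min
Sun: 07:10–11:16 = 4 h 6 min; less 30 min break → 3 h 36 min
Total worked: 45 h 3 min = 45.05 h.
Threshold 37.5 h → overtime 7 h 33 min, regular 37 h 30 min.

Regular 37.50 hours, overtime 7.55 hours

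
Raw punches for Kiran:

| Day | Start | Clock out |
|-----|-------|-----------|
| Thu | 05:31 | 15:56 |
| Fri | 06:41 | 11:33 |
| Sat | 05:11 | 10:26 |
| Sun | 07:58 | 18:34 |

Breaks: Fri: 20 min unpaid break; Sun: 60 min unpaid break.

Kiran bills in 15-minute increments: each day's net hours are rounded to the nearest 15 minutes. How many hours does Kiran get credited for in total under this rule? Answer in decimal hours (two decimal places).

29.75 hours

Thu: 05:31–15:56 = 10 h 25 min → rounds to 10 h 30 min
Fri: 06:41–11:33 = 4 h 52 min − 20 min = 4 h 32 min → rounds to 4 h 30 min
Sat: 05:11–10:26 = 5 h 15 min → rounds to 5 h 15 min
Sun: 07:58–18:34 = 10 h 36 min − 60 min = 9 h 36 min → rounds to 9 h 30 min
Total credited: 29 h 45 min.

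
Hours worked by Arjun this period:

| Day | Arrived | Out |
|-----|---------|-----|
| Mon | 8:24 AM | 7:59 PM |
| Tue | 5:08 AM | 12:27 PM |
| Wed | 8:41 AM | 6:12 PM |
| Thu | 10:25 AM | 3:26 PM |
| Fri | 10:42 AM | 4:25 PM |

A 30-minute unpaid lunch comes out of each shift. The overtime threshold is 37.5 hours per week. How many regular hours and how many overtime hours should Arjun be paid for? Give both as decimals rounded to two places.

Mon: 8:24 AM–7:59 PM = 11 h 35 min; less 30 min break → 11 h 5 min
Tue: 5:08 AM–12:27 PM = 7 h 19 min; less 30 min break → 6 h 49 min
Wed: 8:41 AM–6:12 PM = 9 h 31 min; less 30 min break → 9 h 1 min
Thu: 10:25 AM–3:26 PM = 5 h 1 min; less 30 min break → 4 h 31 min
Fri: 10:42 AM–4:25 PM = 5 h 43 min; less 30 min break → 5 h 13 min
Total worked: 36 h 39 min = 36.65 h.
Threshold 37.5 h → overtime 0 h 0 min, regular 36 h 39 min.

Regular 36.65 hours, overtime 0.00 hours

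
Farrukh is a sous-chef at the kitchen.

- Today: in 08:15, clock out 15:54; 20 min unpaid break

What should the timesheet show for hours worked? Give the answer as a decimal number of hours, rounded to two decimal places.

Today: 08:15–15:54 = 7 h 39 min; less 20 min break → 7 h 19 min

7.32 hours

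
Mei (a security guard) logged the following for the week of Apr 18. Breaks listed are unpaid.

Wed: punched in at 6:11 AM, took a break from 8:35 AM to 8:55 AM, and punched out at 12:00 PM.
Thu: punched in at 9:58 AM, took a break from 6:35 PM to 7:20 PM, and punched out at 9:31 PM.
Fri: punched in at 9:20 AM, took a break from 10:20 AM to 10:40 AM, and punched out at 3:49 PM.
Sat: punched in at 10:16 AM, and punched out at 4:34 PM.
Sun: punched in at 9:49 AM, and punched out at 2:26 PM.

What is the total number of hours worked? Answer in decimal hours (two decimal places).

33.35 hours

Wed: 6:11 AM–12:00 PM = 5 h 49 min; less 20 min break → 5 h 29 min
Thu: 9:58 AM–9:31 PM = 11 h 33 min; less 45 min break → 10 h 48 min
Fri: 9:20 AM–3:49 PM = 6 h 29 min; less 20 min break → 6 h 9 min
Sat: 10:16 AM–4:34 PM = 6 h 18 min
Sun: 9:49 AM–2:26 PM = 4 h 37 min
Total: 5 h 29 min + 10 h 48 min + 6 h 9 min + 6 h 18 min + 4 h 37 min = 33 h 21 min.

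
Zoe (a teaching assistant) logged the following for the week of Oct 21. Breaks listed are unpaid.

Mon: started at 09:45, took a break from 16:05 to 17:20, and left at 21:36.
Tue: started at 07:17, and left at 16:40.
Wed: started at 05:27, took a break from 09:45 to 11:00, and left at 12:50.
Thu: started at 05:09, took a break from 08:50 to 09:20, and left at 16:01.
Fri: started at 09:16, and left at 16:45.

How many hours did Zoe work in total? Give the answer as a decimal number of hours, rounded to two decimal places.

43.97 hours

Mon: 09:45–21:36 = 11 h 51 min; less 75 min break → 10 h 36 min
Tue: 07:17–16:40 = 9 h 23 min
Wed: 05:27–12:50 = 7 h 23 min; less 75 min break → 6 h 8 min
Thu: 05:09–16:01 = 10 h 52 min; less 30 min break → 10 h 22 min
Fri: 09:16–16:45 = 7 h 29 min
Total: 10 h 36 min + 9 h 23 min + 6 h 8 min + 10 h 22 min + 7 h 29 min = 43 h 58 min.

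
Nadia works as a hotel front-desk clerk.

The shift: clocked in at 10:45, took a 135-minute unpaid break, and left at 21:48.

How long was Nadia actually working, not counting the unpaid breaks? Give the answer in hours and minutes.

The shift: 10:45–21:48 = 11 h 3 min; less 135 min break → 8 h 48 min

8 h 48 min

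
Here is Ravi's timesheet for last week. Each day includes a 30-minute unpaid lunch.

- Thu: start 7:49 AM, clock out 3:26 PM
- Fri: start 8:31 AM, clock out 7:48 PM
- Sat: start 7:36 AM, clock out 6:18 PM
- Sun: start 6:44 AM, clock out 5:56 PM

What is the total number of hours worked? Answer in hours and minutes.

Thu: 7:49 AM–3:26 PM = 7 h 37 min; less 30 min break → 7 h 7 min
Fri: 8:31 AM–7:48 PM = 11 h 17 min; less 30 min break → 10 h 47 min
Sat: 7:36 AM–6:18 PM = 10 h 42 min; less 30 min break → 10 h 12 min
Sun: 6:44 AM–5:56 PM = 11 h 12 min; less 30 min break → 10 h 42 min
Total: 7 h 7 min + 10 h 47 min + 10 h 12 min + 10 h 42 min = 38 h 48 min.

38 h 48 min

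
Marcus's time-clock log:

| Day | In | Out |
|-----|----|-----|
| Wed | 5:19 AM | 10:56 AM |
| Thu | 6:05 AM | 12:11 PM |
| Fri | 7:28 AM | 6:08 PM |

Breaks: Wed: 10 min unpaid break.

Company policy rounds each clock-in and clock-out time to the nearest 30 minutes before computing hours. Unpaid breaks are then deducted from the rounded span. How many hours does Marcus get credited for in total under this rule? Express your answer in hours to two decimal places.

Wed: in 5:19 AM→5:30 AM, out 10:56 AM→11:00 AM; 5 h 30 min − 10 min = 5 h 20 min
Thu: in 6:05 AM→6:00 AM, out 12:11 PM→12:00 PM; 6 h 0 min
Fri: in 7:28 AM→7:30 AM, out 6:08 PM→6:00 PM; 10 h 30 min
Total credited: 21 h 50 min.

21.83 hours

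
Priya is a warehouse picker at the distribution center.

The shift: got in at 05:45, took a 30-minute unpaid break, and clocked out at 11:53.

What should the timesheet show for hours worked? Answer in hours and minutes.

5 h 38 min

The shift: 05:45–11:53 = 6 h 8 min; less 30 min break → 5 h 38 min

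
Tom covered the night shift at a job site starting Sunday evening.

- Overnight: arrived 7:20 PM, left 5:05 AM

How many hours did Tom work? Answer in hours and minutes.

Overnight: 7:20 PM → midnight = 4 h 40 min; midnight → 5:05 AM = 5 h 5 min; span 9 h 45 min

9 h 45 min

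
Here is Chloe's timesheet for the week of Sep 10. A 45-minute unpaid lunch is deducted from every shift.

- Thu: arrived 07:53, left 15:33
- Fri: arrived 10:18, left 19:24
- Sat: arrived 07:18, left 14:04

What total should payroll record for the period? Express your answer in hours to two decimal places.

Thu: 07:53–15:33 = 7 h 40 min; less 45 min break → 6 h 55 min
Fri: 10:18–19:24 = 9 h 6 min; less 45 min break → 8 h 21 min
Sat: 07:18–14:04 = 6 h 46 min; less 45 min break → 6 h 1 min
Total: 6 h 55 min + 8 h 21 min + 6 h 1 min = 21 h 17 min.

21.28 hours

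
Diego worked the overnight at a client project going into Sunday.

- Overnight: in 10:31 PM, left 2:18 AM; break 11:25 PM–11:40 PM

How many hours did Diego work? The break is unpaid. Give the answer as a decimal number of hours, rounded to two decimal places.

Overnight: 10:31 PM → midnight = 1 h 29 min; midnight → 2:18 AM = 2 h 18 min; span 3 h 47 min; less 15 min break → 3 h 32 min

3.53 hours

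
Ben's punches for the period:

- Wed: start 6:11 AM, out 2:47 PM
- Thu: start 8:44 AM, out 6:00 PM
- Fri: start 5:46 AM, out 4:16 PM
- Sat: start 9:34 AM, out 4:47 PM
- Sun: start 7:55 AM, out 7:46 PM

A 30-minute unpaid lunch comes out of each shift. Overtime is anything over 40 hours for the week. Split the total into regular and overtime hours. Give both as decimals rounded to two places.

Wed: 6:11 AM–2:47 PM = 8 h 36 min; less 30 min break → 8 h 6 min
Thu: 8:44 AM–6:00 PM = 9 h 16 min; less 30 min break → 8 h 46 min
Fri: 5:46 AM–4:16 PM = 10 h 30 min; less 30 min break → 10 h 0 min
Sat: 9:34 AM–4:47 PM = 7 h 13 min; less 30 min break → 6 h 43 min
Sun: 7:55 AM–7:46 PM = 11 h 51 min; less 30 min break → 11 h 21 min
Total worked: 44 h 56 min = 44.93 h.
Threshold 40 h → overtime 4 h 56 min, regular 40 h 0 min.

Regular 40.00 hours, overtime 4.93 hours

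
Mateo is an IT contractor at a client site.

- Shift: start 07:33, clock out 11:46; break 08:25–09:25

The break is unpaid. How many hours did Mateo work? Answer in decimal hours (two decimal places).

3.22 hours

Shift: 07:33–11:46 = 4 h 13 min; less 60 min break → 3 h 13 min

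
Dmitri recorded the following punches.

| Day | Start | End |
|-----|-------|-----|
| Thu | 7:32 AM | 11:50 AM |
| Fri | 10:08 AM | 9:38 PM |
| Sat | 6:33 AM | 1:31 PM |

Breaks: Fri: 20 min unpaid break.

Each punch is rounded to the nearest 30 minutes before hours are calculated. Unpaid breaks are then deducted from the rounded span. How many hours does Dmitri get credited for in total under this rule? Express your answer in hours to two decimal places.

Thu: in 7:32 AM→7:30 AM, out 11:50 AM→12:00 PM; 4 h 30 min
Fri: in 10:08 AM→10:00 AM, out 9:38 PM→9:30 PM; 11 h 30 min − 20 min = 11 h 10 min
Sat: in 6:33 AM→6:30 AM, out 1:31 PM→1:30 PM; 7 h 0 min
Total credited: 22 h 40 min.

22.67 hours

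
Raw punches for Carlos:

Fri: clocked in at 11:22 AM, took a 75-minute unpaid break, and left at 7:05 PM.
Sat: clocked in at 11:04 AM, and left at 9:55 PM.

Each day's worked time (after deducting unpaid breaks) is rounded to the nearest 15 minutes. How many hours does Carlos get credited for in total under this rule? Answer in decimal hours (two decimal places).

17.25 hours

Fri: 11:22 AM–7:05 PM = 7 h 43 min − 75 min = 6 h 28 min → rounds to 6 h 30 min
Sat: 11:04 AM–9:55 PM = 10 h 51 min → rounds to 10 h 45 min
Total credited: 17 h 15 min.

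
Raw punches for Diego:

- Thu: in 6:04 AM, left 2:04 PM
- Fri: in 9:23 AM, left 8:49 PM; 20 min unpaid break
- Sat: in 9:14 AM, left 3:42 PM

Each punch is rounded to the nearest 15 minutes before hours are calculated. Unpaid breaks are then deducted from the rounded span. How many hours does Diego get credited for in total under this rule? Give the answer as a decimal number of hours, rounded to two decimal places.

25.42 hours

Thu: in 6:04 AM→6:00 AM, out 2:04 PM→2:00 PM; 8 h 0 min
Fri: in 9:23 AM→9:30 AM, out 8:49 PM→8:45 PM; 11 h 15 min − 20 min = 10 h 55 min
Sat: in 9:14 AM→9:15 AM, out 3:42 PM→3:45 PM; 6 h 30 min
Total credited: 25 h 25 min.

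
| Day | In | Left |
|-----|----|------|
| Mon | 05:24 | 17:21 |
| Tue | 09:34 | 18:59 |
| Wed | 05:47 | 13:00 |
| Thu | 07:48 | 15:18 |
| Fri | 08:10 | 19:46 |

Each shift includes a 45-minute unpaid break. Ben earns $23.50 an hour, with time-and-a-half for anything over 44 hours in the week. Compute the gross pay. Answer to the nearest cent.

Mon: 05:24–17:21 = 11 h 57 min; less 45 min break → 11 h 12 min
Tue: 09:34–18:59 = 9 h 25 min; less 45 min break → 8 h 40 min
Wed: 05:47–13:00 = 7 h 13 min; less 45 min break → 6 h 28 min
Thu: 07:48–15:18 = 7 h 30 min; less 45 min break → 6 h 45 min
Fri: 08:10–19:46 = 11 h 36 min; less 45 min break → 10 h 51 min
Total worked: 43 h 56 min = 2636 min.
Regular 43 h 56 min = 2636 min at $23.50/h; overtime 0 h 0 min = 0 min at $35.25/h.
Pay = (2636 × $23.50 + 0 × $35.25) ÷ 60 = $1032.43.

$1032.43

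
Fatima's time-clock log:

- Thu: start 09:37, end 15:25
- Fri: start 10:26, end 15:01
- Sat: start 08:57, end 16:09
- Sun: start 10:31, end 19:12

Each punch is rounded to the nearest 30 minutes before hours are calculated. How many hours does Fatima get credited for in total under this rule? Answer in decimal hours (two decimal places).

Thu: in 09:37→09:30, out 15:25→15:30; 6 h 0 min
Fri: in 10:26→10:30, out 15:01→15:00; 4 h 30 min
Sat: in 08:57→09:00, out 16:09→16:00; 7 h 0 min
Sun: in 10:31→10:30, out 19:12→19:00; 8 h 30 min
Total credited: 26 h 0 min.

26.00 hours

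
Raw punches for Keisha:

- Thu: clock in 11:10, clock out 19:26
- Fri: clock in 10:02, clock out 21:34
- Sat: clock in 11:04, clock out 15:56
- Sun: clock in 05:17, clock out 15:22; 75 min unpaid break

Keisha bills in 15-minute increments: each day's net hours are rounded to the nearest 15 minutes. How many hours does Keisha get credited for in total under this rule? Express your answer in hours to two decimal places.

Thu: 11:10–19:26 = 8 h 16 min → rounds to 8 h 15 min
Fri: 10:02–21:34 = 11 h 32 min → rounds to 11 h 30 min
Sat: 11:04–15:56 = 4 h 52 min → rounds to 4 h 45 min
Sun: 05:17–15:22 = 10 h 5 min − 75 min = 8 h 50 min → rounds to 8 h 45 min
Total credited: 33 h 15 min.

33.25 hours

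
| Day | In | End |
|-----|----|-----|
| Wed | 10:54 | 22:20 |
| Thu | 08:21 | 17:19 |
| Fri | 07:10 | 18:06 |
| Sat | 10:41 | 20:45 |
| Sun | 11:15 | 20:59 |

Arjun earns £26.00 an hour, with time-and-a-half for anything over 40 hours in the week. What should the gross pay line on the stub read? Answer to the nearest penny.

Wed: 10:54–22:20 = 11 h 26 min
Thu: 08:21–17:19 = 8 h 58 min
Fri: 07:10–18:06 = 10 h 56 min
Sat: 10:41–20:45 = 10 h 4 min
Sun: 11:15–20:59 = 9 h 44 min
Total worked: 51 h 8 min = 3068 min.
Regular 40 h 0 min = 2400 min at £26.00/h; overtime 11 h 8 min = 668 min at £39.00/h.
Pay = (2400 × £26.00 + 668 × £39.00) ÷ 60 = £1474.20.

£1474.20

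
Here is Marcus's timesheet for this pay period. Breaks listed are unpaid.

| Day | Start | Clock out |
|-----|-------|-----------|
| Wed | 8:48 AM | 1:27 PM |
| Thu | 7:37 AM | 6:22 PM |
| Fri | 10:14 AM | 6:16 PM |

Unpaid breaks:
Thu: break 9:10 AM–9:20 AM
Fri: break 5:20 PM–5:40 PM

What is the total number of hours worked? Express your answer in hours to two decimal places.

Wed: 8:48 AM–1:27 PM = 4 h 39 min
Thu: 7:37 AM–6:22 PM = 10 h 45 min; less 10 min break → 10 h 35 min
Fri: 10:14 AM–6:16 PM = 8 h 2 min; less 20 min break → 7 h 42 min
Total: 4 h 39 min + 10 h 35 min + 7 h 42 min = 22 h 56 min.

22.93 hours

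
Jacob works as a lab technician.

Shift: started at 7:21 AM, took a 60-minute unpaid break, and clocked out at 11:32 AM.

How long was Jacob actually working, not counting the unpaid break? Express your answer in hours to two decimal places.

3.18 hours

Shift: 7:21 AM–11:32 AM = 4 h 11 min; less 60 min break → 3 h 11 min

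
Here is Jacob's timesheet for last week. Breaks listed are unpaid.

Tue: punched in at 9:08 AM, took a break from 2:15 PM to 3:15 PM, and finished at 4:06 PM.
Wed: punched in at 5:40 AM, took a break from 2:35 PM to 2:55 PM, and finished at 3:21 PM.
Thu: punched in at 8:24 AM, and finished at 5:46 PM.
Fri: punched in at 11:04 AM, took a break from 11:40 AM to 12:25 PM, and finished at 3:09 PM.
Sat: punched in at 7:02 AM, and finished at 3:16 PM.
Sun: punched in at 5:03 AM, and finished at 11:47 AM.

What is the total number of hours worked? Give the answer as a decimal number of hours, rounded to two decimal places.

Tue: 9:08 AM–4:06 PM = 6 h 58 min; less 60 min break → 5 h 58 min
Wed: 5:40 AM–3:21 PM = 9 h 41 min; less 20 min break → 9 h 21 min
Thu: 8:24 AM–5:46 PM = 9 h 22 min
Fri: 11:04 AM–3:09 PM = 4 h 5 min; less 45 min break → 3 h 20 min
Sat: 7:02 AM–3:16 PM = 8 h 14 min
Sun: 5:03 AM–11:47 AM = 6 h 44 min
Total: 5 h 58 min + 9 h 21 min + 9 h 22 min + 3 h 20 min + 8 h 14 min + 6 h 44 min = 42 h 59 min.

42.98 hours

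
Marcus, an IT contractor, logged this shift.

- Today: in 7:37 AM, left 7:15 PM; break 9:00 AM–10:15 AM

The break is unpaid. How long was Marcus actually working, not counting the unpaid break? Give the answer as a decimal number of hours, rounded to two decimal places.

10.38 hours

Today: 7:37 AM–7:15 PM = 11 h 38 min; less 75 min break → 10 h 23 min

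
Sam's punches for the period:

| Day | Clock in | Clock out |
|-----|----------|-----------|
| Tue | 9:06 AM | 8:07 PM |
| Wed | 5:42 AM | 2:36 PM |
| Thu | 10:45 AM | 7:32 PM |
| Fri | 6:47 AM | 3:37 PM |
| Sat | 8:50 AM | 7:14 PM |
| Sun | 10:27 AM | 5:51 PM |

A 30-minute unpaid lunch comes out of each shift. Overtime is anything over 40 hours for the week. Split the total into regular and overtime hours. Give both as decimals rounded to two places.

Regular 40.00 hours, overtime 12.33 hours

Tue: 9:06 AM–8:07 PM = 11 h 1 min; less 30 min break → 10 h 31 min
Wed: 5:42 AM–2:36 PM = 8 h 54 min; less 30 min break → 8 h 24 min
Thu: 10:45 AM–7:32 PM = 8 h 47 min; less 30 min break → 8 h 17 min
Fri: 6:47 AM–3:37 PM = 8 h 50 min; less 30 min break → 8 h 20 min
Sat: 8:50 AM–7:14 PM = 10 h 24 min; less 30 min break → 9 h 54 min
Sun: 10:27 AM–5:51 PM = 7 h 24 min; less 30 min break → 6 h 54 min
Total worked: 52 h 20 min = 52.33 h.
Threshold 40 h → overtime 12 h 20 min, regular 40 h 0 min.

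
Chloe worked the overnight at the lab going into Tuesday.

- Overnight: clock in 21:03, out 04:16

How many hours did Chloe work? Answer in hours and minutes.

7 h 13 min

Overnight: 21:03 → midnight = 2 h 57 min; midnight → 04:16 = 4 h 16 min; span 7 h 13 min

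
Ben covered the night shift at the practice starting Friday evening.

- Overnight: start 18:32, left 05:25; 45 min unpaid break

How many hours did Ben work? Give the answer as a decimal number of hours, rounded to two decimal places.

Overnight: 18:32 → midnight = 5 h 28 min; midnight → 05:25 = 5 h 25 min; span 10 h 53 min; less 45 min break → 10 h 8 min

10.13 hours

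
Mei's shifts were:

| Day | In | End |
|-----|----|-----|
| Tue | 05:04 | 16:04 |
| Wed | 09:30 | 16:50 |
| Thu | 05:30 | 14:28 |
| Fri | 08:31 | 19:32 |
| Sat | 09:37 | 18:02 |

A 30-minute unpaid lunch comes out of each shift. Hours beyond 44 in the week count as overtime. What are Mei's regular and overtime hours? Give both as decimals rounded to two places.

Regular 44.00 hours, overtime 0.23 hours

Tue: 05:04–16:04 = 11 h 0 min; less 30 min break → 10 h 30 min
Wed: 09:30–16:50 = 7 h 20 min; less 30 min break → 6 h 50 min
Thu: 05:30–14:28 = 8 h 58 min; less 30 min break → 8 h 28 min
Fri: 08:31–19:32 = 11 h 1 min; less 30 min break → 10 h 31 min
Sat: 09:37–18:02 = 8 h 25 min; less 30 min break → 7 h 55 min
Total worked: 44 h 14 min = 44.23 h.
Threshold 44 h → overtime 0 h 14 min, regular 44 h 0 min.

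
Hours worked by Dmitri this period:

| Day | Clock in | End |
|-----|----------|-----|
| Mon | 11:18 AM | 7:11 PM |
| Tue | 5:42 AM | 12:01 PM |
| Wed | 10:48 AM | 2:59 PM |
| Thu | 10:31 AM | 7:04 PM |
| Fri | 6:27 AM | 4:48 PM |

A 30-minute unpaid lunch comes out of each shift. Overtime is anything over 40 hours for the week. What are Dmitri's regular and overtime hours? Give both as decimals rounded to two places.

Regular 34.78 hours, overtime 0.00 hours

Mon: 11:18 AM–7:11 PM = 7 h 53 min; less 30 min break → 7 h 23 min
Tue: 5:42 AM–12:01 PM = 6 h 19 min; less 30 min break → 5 h 49 min
Wed: 10:48 AM–2:59 PM = 4 h 11 min; less 30 min break → 3 h 41 min
Thu: 10:31 AM–7:04 PM = 8 h 33 min; less 30 min break → 8 h 3 min
Fri: 6:27 AM–4:48 PM = 10 h 21 min; less 30 min break → 9 h 51 min
Total worked: 34 h 47 min = 34.78 h.
Threshold 40 h → overtime 0 h 0 min, regular 34 h 47 min.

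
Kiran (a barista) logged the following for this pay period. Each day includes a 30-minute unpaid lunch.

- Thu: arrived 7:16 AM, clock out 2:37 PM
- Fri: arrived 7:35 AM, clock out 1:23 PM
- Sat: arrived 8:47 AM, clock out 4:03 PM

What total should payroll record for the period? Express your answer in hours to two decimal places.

18.92 hours

Thu: 7:16 AM–2:37 PM = 7 h 21 min; less 30 min break → 6 h 51 min
Fri: 7:35 AM–1:23 PM = 5 h 48 min; less 30 min break → 5 h 18 min
Sat: 8:47 AM–4:03 PM = 7 h 16 min; less 30 min break → 6 h 46 min
Total: 6 h 51 min + 5 h 18 min + 6 h 46 min = 18 h 55 min.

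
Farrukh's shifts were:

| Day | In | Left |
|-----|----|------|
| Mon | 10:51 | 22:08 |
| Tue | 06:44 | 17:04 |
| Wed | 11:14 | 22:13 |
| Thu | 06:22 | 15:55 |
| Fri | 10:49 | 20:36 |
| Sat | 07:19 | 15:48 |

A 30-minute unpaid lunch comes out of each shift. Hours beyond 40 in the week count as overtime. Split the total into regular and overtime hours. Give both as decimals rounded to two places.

Mon: 10:51–22:08 = 11 h 17 min; less 30 min break → 10 h 47 min
Tue: 06:44–17:04 = 10 h 20 min; less 30 min break → 9 h 50 min
Wed: 11:14–22:13 = 10 h 59 min; less 30 min break → 10 h 29 min
Thu: 06:22–15:55 = 9 h 33 min; less 30 min break → 9 h 3 min
Fri: 10:49–20:36 = 9 h 47 min; less 30 min break → 9 h 17 min
Sat: 07:19–15:48 = 8 h 29 min; less 30 min break → 7 h 59 min
Total worked: 57 h 25 min = 57.42 h.
Threshold 40 h → overtime 17 h 25 min, regular 40 h 0 min.

Regular 40.00 hours, overtime 17.42 hours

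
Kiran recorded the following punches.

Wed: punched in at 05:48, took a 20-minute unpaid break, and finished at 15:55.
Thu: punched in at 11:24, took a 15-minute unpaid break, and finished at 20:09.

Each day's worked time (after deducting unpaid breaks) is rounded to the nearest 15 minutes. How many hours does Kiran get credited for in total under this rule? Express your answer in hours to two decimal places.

18.25 hours

Wed: 05:48–15:55 = 10 h 7 min − 20 min = 9 h 47 min → rounds to 9 h 45 min
Thu: 11:24–20:09 = 8 h 45 min − 15 min = 8 h 30 min → rounds to 8 h 30 min
Total credited: 18 h 15 min.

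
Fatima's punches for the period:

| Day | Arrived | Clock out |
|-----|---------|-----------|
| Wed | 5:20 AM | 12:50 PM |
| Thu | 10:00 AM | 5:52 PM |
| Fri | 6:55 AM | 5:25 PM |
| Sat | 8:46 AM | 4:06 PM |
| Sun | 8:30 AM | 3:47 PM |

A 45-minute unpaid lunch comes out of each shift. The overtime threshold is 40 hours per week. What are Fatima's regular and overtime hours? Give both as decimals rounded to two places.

Wed: 5:20 AM–12:50 PM = 7 h 30 min; less 45 min break → 6 h 45 min
Thu: 10:00 AM–5:52 PM = 7 h 52 min; less 45 min break → 7 h 7 min
Fri: 6:55 AM–5:25 PM = 10 h 30 min; less 45 min break → 9 h 45 min
Sat: 8:46 AM–4:06 PM = 7 h 20 min; less 45 min break → 6 h 35 min
Sun: 8:30 AM–3:47 PM = 7 h 17 min; less 45 min break → 6 h 32 min
Total worked: 36 h 44 min = 36.73 h.
Threshold 40 h → overtime 0 h 0 min, regular 36 h 44 min.

Regular 36.73 hours, overtime 0.00 hours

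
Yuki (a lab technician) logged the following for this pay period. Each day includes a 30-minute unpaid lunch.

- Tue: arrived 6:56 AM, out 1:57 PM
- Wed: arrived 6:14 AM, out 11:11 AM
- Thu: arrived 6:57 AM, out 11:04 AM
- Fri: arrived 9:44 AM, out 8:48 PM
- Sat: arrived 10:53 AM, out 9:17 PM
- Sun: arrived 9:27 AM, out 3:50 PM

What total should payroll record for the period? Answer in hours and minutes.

40 h 56 min

Tue: 6:56 AM–1:57 PM = 7 h 1 min; less 30 min break → 6 h 31 min
Wed: 6:14 AM–11:11 AM = 4 h 57 min; less 30 min break → 4 h 27 min
Thu: 6:57 AM–11:04 AM = 4 h 7 min; less 30 min break → 3 h 37 min
Fri: 9:44 AM–8:48 PM = 11 h 4 min; less 30 min break → 10 h 34 min
Sat: 10:53 AM–9:17 PM = 10 h 24 min; less 30 min break → 9 h 54 min
Sun: 9:27 AM–3:50 PM = 6 h 23 min; less 30 min break → 5 h 53 min
Total: 6 h 31 min + 4 h 27 min + 3 h 37 min + 10 h 34 min + 9 h 54 min + 5 h 53 min = 40 h 56 min.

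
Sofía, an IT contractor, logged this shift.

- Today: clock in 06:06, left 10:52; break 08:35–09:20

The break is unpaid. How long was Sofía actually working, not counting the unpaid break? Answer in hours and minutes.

Today: 06:06–10:52 = 4 h 46 min; less 45 min break → 4 h 1 min

4 h 1 min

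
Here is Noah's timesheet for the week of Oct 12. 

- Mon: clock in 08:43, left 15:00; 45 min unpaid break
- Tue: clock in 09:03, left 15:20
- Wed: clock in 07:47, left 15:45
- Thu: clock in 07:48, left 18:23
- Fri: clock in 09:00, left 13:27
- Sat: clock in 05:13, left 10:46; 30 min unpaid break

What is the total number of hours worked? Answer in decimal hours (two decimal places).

Mon: 08:43–15:00 = 6 h 17 min; less 45 min break → 5 h 32 min
Tue: 09:03–15:20 = 6 h 17 min
Wed: 07:47–15:45 = 7 h 58 min
Thu: 07:48–18:23 = 10 h 35 min
Fri: 09:00–13:27 = 4 h 27 min
Sat: 05:13–10:46 = 5 h 33 min; less 30 min break → 5 h 3 min
Total: 5 h 32 min + 6 h 17 min + 7 h 58 min + 10 h 35 min + 4 h 27 min + 5 h 3 min = 39 h 52 min.

39.87 hours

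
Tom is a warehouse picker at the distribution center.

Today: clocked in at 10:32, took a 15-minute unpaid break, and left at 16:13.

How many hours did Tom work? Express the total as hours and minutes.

Today: 10:32–16:13 = 5 h 41 min; less 15 min break → 5 h 26 min

5 h 26 min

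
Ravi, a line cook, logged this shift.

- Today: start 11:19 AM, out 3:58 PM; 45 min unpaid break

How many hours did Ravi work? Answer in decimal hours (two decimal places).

3.90 hours

Today: 11:19 AM–3:58 PM = 4 h 39 min; less 45 min break → 3 h 54 min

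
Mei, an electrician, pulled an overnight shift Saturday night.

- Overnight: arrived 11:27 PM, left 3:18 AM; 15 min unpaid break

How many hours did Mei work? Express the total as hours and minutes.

Overnight: 11:27 PM → midnight = 0 h 33 min; midnight → 3:18 AM = 3 h 18 min; span 3 h 51 min; less 15 min break → 3 h 36 min

3 h 36 min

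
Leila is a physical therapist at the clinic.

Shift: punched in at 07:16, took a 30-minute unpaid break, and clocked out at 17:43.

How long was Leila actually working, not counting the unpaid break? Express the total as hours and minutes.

9 h 57 min

Shift: 07:16–17:43 = 10 h 27 min; less 30 min break → 9 h 57 min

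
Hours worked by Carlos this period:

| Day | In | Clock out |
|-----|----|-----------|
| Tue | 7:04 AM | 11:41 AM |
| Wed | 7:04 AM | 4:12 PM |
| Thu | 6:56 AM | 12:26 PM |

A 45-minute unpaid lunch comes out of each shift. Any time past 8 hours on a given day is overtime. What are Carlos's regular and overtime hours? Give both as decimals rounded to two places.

Regular 16.62 hours, overtime 0.38 hours

Tue: 7:04 AM–11:41 AM = 4 h 37 min; less 45 min break → 3 h 52 min
Wed: 7:04 AM–4:12 PM = 9 h 8 min; less 45 min break → 8 h 23 min
Thu: 6:56 AM–12:26 PM = 5 h 30 min; less 45 min break → 4 h 45 min
Tue reg 3 h 52 min / OT 0 h 0 min; Wed reg 8 h 0 min / OT 0 h 23 min; Thu reg 4 h 45 min / OT 0 h 0 min.
Totals: regular 16 h 37 min, overtime 0 h 23 min.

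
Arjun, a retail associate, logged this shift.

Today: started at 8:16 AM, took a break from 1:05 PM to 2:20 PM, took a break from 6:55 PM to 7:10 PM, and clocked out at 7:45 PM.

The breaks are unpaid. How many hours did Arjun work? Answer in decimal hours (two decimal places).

9.98 hours

Today: 8:16 AM–7:45 PM = 11 h 29 min; less 90 min break → 9 h 59 min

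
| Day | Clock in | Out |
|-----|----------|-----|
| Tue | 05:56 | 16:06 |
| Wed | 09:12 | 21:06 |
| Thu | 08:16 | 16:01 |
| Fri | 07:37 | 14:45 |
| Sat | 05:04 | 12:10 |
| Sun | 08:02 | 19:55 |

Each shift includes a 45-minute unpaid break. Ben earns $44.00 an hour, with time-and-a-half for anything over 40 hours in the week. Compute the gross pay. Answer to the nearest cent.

$2514.60

Tue: 05:56–16:06 = 10 h 10 min; less 45 min break → 9 h 25 min
Wed: 09:12–21:06 = 11 h 54 min; less 45 min break → 11 h 9 min
Thu: 08:16–16:01 = 7 h 45 min; less 45 min break → 7 h 0 min
Fri: 07:37–14:45 = 7 h 8 min; less 45 min break → 6 h 23 min
Sat: 05:04–12:10 = 7 h 6 min; less 45 min break → 6 h 21 min
Sun: 08:02–19:55 = 11 h 53 min; less 45 min break → 11 h 8 min
Total worked: 51 h 26 min = 3086 min.
Regular 40 h 0 min = 2400 min at $44.00/h; overtime 11 h 26 min = 686 min at $66.00/h.
Pay = (2400 × $44.00 + 686 × $66.00) ÷ 60 = $2514.60.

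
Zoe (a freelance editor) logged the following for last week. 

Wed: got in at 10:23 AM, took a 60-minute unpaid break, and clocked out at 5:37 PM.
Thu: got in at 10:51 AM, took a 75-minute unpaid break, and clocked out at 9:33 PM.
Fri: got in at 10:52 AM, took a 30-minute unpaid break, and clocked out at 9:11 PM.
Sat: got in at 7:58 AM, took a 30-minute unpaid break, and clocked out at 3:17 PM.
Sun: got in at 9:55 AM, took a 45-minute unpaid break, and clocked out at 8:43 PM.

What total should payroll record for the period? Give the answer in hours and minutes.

42 h 22 min

Wed: 10:23 AM–5:37 PM = 7 h 14 min; less 60 min break → 6 h 14 min
Thu: 10:51 AM–9:33 PM = 10 h 42 min; less 75 min break → 9 h 27 min
Fri: 10:52 AM–9:11 PM = 10 h 19 min; less 30 min break → 9 h 49 min
Sat: 7:58 AM–3:17 PM = 7 h 19 min; less 30 min break → 6 h 49 min
Sun: 9:55 AM–8:43 PM = 10 h 48 min; less 45 min break → 10 h 3 min
Total: 6 h 14 min + 9 h 27 min + 9 h 49 min + 6 h 49 min + 10 h 3 min = 42 h 22 min.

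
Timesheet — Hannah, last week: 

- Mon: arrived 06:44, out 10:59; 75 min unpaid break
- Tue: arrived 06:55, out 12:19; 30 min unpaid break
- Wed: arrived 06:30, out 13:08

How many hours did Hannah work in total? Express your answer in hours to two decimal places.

14.53 hours

Mon: 06:44–10:59 = 4 h 15 min; less 75 min break → 3 h 0 min
Tue: 06:55–12:19 = 5 h 24 min; less 30 min break → 4 h 54 min
Wed: 06:30–13:08 = 6 h 38 min
Total: 3 h 0 min + 4 h 54 min + 6 h 38 min = 14 h 32 min.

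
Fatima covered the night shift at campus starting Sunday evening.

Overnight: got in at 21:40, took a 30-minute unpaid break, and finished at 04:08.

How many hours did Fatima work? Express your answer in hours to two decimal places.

Overnight: 21:40 → midnight = 2 h 20 min; midnight → 04:08 = 4 h 8 min; span 6 h 28 min; less 30 min break → 5 h 58 min

5.97 hours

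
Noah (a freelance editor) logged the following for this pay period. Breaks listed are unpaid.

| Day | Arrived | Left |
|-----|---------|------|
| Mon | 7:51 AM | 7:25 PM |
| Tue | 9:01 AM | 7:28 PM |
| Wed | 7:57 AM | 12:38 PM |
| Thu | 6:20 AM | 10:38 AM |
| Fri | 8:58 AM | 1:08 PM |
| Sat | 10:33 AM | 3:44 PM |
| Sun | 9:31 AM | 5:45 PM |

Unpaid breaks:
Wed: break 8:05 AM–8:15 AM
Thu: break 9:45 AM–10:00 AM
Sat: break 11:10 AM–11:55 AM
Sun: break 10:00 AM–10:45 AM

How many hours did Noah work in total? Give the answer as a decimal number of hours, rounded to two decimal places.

Mon: 7:51 AM–7:25 PM = 11 h 34 min
Tue: 9:01 AM–7:28 PM = 10 h 27 min
Wed: 7:57 AM–12:38 PM = 4 h 41 min; less 10 min break → 4 h 31 min
Thu: 6:20 AM–10:38 AM = 4 h 18 min; less 15 min break → 4 h 3 min
Fri: 8:58 AM–1:08 PM = 4 h 10 min
Sat: 10:33 AM–3:44 PM = 5 h 11 min; less 45 min break → 4 h 26 min
Sun: 9:31 AM–5:45 PM = 8 h 14 min; less 45 min break → 7 h 29 min
Total: 11 h 34 min + 10 h 27 min + 4 h 31 min + 4 h 3 min + 4 h 10 min + 4 h 26 min + 7 h 29 min = 46 h 40 min.

46.67 hours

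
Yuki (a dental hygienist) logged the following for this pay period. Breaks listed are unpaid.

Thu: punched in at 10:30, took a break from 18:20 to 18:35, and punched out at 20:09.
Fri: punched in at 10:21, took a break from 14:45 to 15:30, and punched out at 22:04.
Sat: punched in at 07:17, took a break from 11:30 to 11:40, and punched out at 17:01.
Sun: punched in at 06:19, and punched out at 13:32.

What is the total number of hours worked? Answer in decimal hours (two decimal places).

37.15 hours

Thu: 10:30–20:09 = 9 h 39 min; less 15 min break → 9 h 24 min
Fri: 10:21–22:04 = 11 h 43 min; less 45 min break → 10 h 58 min
Sat: 07:17–17:01 = 9 h 44 min; less 10 min break → 9 h 34 min
Sun: 06:19–13:32 = 7 h 13 min
Total: 9 h 24 min + 10 h 58 min + 9 h 34 min + 7 h 13 min = 37 h 9 min.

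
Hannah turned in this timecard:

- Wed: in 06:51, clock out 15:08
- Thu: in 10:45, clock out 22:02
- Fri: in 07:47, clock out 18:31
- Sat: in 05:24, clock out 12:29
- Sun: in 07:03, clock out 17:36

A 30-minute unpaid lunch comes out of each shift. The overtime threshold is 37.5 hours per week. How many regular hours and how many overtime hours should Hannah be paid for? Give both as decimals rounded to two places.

Regular 37.50 hours, overtime 7.93 hours

Wed: 06:51–15:08 = 8 h 17 min; less 30 min break → 7 h 47 min
Thu: 10:45–22:02 = 11 h 17 min; less 30 min break → 10 h 47 min
Fri: 07:47–18:31 = 10 h 44 min; less 30 min break → 10 h 14 min
Sat: 05:24–12:29 = 7 h 5 min; less 30 min break → 6 h 35 min
Sun: 07:03–17:36 = 10 h 33 min; less 30 min break → 10 h 3 min
Total worked: 45 h 26 min = 45.43 h.
Threshold 37.5 h → overtime 7 h 56 min, regular 37 h 30 min.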